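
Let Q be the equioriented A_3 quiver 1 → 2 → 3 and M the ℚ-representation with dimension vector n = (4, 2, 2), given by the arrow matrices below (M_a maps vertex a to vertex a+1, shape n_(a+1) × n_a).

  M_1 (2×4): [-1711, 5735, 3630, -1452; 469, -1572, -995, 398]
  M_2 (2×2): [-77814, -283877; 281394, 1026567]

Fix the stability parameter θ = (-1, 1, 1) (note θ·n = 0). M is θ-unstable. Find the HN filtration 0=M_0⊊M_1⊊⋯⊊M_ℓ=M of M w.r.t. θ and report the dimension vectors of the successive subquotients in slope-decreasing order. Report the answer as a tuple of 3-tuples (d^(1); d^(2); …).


Interval decomposition of M: I[1,1]^2, I[1,2], I[1,3], I[3,3].
HN type (ℓ=2): μ^(1)=1; μ^(2)=-1

((0, 2, 2); (4, 0, 0))


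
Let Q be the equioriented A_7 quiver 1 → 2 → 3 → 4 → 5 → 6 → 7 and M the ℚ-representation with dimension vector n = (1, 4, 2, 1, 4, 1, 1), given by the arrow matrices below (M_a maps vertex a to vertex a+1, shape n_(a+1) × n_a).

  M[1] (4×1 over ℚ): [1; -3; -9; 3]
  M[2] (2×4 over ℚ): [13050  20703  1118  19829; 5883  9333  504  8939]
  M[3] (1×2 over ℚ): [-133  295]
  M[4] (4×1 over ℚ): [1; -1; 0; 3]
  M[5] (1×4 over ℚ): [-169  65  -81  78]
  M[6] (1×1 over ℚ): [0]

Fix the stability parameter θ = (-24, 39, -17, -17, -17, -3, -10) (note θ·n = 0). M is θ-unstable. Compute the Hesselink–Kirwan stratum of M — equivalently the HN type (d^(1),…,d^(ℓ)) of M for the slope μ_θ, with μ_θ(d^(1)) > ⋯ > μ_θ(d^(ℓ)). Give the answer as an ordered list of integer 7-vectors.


Barcode: M ≅ I[1,5], I[2,2]^2, I[2,3], I[5,5]^2, I[5,6], I[7,7]. HN layers by μ_θ (6 steps, strictly decreasing):
  μ^(1)=39; μ^(2)=11; μ^(3)=-3; μ^(4)=-10; μ^(5)=-17; μ^(6)=-24

((0, 2, 0, 0, 0, 0, 0); (0, 1, 1, 0, 0, 0, 0); (0, 1, 1, 1, 1, 1, 0); (0, 0, 0, 0, 0, 0, 1); (0, 0, 0, 0, 3, 0, 0); (1, 0, 0, 0, 0, 0, 0))


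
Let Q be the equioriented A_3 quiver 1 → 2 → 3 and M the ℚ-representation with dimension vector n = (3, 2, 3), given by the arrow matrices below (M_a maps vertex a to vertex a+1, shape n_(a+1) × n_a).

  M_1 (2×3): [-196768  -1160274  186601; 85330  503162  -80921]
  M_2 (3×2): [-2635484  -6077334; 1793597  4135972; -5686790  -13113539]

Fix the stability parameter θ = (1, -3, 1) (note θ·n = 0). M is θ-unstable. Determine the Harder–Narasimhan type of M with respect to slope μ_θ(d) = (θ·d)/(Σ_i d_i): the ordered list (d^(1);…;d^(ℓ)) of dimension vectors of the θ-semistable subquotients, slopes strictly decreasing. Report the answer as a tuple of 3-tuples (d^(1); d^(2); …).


Barcode: M ≅ I[1,1], I[1,3]^2, I[3,3]. HN layers by μ_θ (2 steps, strictly decreasing):
  μ^(1)=1; μ^(2)=-1

((1, 0, 3); (2, 2, 0))


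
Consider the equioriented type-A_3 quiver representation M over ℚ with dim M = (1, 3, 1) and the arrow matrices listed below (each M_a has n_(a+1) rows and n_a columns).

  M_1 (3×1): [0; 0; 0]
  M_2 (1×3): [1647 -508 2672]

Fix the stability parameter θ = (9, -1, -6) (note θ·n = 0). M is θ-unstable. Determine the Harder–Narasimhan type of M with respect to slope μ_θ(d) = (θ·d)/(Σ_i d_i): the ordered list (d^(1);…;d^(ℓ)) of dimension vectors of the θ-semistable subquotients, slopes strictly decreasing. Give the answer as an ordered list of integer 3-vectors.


Barcode: M ≅ I[1,1], I[2,2]^2, I[2,3]. HN layers by μ_θ (3 steps, strictly decreasing):
  μ^(1)=9; μ^(2)=-1; μ^(3)=-7/2

((1, 0, 0); (0, 2, 0); (0, 1, 1))


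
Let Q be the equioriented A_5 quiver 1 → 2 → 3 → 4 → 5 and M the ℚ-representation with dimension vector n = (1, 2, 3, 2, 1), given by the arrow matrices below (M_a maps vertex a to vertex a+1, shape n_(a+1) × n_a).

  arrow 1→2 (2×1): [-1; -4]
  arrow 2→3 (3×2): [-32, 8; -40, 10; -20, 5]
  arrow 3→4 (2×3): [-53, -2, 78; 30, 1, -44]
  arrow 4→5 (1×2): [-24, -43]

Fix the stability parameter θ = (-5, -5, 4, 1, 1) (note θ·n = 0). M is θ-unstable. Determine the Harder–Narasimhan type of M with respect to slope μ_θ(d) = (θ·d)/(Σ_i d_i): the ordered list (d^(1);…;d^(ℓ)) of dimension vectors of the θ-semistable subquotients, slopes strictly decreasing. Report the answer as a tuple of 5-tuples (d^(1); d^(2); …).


Via rank(M_{q-1}∘⋯∘M_p): M ≅ I[1,2], I[2,5], I[3,3], I[3,4].
μ_θ-semistable layers: μ^(1)=4; μ^(2)=5/2; μ^(3)=2; μ^(4)=-5

((0, 0, 1, 0, 0); (0, 0, 1, 1, 0); (0, 0, 1, 1, 1); (1, 2, 0, 0, 0))


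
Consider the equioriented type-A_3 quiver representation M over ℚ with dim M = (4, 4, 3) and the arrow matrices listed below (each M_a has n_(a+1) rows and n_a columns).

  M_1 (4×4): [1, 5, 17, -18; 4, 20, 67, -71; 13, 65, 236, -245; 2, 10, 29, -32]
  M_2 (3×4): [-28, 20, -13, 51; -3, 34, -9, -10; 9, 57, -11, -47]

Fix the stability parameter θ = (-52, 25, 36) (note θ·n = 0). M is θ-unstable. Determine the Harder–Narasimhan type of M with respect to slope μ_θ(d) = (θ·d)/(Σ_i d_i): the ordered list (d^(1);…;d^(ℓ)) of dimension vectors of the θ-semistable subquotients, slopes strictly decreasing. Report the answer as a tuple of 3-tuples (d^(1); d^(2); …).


Via rank(M_{q-1}∘⋯∘M_p): M ≅ I[1,1], I[1,3]^3, I[2,2].
μ_θ-semistable layers: μ^(1)=36; μ^(2)=25; μ^(3)=-52

((0, 0, 3); (0, 4, 0); (4, 0, 0))


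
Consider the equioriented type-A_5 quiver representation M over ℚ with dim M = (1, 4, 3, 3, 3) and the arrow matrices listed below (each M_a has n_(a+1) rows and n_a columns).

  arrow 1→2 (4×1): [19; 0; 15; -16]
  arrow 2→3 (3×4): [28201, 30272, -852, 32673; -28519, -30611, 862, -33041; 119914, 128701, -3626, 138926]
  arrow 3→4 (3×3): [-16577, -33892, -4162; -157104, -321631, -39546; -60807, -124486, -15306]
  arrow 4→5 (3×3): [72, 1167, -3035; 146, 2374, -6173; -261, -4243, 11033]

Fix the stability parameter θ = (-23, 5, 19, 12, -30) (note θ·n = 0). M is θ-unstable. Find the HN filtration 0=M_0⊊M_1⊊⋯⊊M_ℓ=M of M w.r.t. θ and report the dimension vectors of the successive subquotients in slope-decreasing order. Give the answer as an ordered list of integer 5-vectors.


Barcode: M ≅ I[1,5], I[2,2], I[2,3], I[2,5], I[4,5]. HN layers by μ_θ (5 steps, strictly decreasing):
  μ^(1)=19; μ^(2)=5; μ^(3)=3/2; μ^(4)=-9; μ^(5)=-23

((0, 0, 1, 0, 0); (0, 2, 0, 0, 0); (0, 2, 2, 2, 2); (0, 0, 0, 1, 1); (1, 0, 0, 0, 0))


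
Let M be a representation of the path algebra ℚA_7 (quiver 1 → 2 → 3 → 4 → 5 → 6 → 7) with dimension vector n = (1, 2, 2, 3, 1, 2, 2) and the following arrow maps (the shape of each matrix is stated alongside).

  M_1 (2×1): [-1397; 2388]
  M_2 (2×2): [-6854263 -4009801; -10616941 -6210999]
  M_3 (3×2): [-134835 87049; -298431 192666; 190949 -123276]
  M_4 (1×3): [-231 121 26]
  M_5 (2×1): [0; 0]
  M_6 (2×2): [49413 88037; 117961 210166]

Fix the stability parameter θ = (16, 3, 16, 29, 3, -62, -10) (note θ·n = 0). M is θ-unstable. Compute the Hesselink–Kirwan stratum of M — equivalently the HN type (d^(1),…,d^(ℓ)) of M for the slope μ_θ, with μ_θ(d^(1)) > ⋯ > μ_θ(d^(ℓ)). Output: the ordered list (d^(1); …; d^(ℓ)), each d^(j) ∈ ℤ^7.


Barcode: M ≅ I[1,5], I[2,4], I[4,4], I[6,7]^2. HN layers by μ_θ (6 steps, strictly decreasing):
  μ^(1)=29; μ^(2)=16; μ^(3)=19/2; μ^(4)=3; μ^(5)=-10; μ^(6)=-62

((0, 0, 0, 2, 0, 0, 0); (0, 0, 2, 1, 1, 0, 0); (1, 1, 0, 0, 0, 0, 0); (0, 1, 0, 0, 0, 0, 0); (0, 0, 0, 0, 0, 0, 2); (0, 0, 0, 0, 0, 2, 0))


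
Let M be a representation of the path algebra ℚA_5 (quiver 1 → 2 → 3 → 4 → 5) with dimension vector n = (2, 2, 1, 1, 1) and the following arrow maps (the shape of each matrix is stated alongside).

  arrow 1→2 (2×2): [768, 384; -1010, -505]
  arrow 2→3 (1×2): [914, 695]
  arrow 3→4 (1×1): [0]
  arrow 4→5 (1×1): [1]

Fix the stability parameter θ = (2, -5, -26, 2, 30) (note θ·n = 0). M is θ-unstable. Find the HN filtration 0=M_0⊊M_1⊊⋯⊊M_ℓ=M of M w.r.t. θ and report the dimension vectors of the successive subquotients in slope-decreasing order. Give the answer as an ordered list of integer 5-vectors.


Barcode: M ≅ I[1,1], I[1,3], I[2,2], I[4,5]. HN layers by μ_θ (4 steps, strictly decreasing):
  μ^(1)=30; μ^(2)=2; μ^(3)=-5; μ^(4)=-29/3

((0, 0, 0, 0, 1); (1, 0, 0, 1, 0); (0, 1, 0, 0, 0); (1, 1, 1, 0, 0))


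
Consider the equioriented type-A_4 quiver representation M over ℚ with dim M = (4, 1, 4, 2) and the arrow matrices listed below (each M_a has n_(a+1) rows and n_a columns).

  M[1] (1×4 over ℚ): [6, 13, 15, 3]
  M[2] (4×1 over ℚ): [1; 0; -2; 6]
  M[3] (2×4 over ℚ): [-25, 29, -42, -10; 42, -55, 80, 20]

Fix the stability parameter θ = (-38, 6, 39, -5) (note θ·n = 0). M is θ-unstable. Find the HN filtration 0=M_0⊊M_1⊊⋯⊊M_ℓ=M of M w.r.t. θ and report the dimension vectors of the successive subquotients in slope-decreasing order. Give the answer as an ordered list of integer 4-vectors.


Via rank(M_{q-1}∘⋯∘M_p): M ≅ I[1,1]^3, I[1,4], I[3,3]^2, I[3,4].
μ_θ-semistable layers: μ^(1)=39; μ^(2)=17; μ^(3)=6; μ^(4)=-38

((0, 0, 2, 0); (0, 0, 2, 2); (0, 1, 0, 0); (4, 0, 0, 0))


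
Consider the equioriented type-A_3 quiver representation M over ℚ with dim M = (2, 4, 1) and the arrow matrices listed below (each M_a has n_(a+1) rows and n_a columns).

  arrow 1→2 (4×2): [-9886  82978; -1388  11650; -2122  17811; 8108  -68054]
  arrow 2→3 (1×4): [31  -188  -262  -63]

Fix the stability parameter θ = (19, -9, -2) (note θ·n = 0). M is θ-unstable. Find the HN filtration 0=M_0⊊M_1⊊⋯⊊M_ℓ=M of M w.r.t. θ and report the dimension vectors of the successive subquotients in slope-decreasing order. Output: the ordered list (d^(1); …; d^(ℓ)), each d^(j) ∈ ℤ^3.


Via rank(M_{q-1}∘⋯∘M_p): M ≅ I[1,2], I[1,3], I[2,2]^2.
μ_θ-semistable layers: μ^(1)=5; μ^(2)=8/3; μ^(3)=-9

((1, 1, 0); (1, 1, 1); (0, 2, 0))


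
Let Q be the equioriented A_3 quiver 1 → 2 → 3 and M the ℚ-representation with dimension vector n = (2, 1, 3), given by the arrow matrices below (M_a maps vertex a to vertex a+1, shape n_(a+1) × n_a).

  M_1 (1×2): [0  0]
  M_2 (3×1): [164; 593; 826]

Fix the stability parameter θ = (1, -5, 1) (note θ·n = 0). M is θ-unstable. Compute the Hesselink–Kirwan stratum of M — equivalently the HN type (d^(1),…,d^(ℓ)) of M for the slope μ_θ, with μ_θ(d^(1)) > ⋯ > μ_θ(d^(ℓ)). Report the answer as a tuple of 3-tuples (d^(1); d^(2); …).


Via rank(M_{q-1}∘⋯∘M_p): M ≅ I[1,1]^2, I[2,3], I[3,3]^2.
μ_θ-semistable layers: μ^(1)=1; μ^(2)=-5

((2, 0, 3); (0, 1, 0))


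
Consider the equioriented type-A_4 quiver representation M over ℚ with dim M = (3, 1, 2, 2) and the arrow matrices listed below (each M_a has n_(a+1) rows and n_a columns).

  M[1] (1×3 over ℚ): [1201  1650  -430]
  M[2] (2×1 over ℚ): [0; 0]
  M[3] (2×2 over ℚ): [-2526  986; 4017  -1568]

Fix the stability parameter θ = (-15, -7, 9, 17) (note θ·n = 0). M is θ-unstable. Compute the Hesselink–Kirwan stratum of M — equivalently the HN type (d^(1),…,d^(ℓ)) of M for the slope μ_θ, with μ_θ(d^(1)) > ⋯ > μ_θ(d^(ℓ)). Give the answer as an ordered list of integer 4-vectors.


Via rank(M_{q-1}∘⋯∘M_p): M ≅ I[1,1]^2, I[1,2], I[3,4]^2.
μ_θ-semistable layers: μ^(1)=17; μ^(2)=9; μ^(3)=-7; μ^(4)=-15

((0, 0, 0, 2); (0, 0, 2, 0); (0, 1, 0, 0); (3, 0, 0, 0))


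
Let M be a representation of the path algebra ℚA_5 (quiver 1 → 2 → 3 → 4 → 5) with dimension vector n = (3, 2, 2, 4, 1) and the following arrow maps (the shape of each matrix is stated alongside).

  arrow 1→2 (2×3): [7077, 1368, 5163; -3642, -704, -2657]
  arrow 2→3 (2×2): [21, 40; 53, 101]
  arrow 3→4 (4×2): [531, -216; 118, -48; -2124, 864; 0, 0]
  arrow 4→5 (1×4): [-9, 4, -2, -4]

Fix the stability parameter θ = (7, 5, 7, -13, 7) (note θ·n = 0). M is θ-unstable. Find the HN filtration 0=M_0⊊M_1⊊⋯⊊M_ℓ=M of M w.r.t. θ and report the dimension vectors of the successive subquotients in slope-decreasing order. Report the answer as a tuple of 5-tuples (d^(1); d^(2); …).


Via rank(M_{q-1}∘⋯∘M_p): M ≅ I[1,1], I[1,3], I[1,5], I[4,4]^3.
μ_θ-semistable layers: μ^(1)=7; μ^(2)=6; μ^(3)=3/2; μ^(4)=-13

((1, 0, 1, 0, 1); (1, 1, 0, 0, 0); (1, 1, 1, 1, 0); (0, 0, 0, 3, 0))


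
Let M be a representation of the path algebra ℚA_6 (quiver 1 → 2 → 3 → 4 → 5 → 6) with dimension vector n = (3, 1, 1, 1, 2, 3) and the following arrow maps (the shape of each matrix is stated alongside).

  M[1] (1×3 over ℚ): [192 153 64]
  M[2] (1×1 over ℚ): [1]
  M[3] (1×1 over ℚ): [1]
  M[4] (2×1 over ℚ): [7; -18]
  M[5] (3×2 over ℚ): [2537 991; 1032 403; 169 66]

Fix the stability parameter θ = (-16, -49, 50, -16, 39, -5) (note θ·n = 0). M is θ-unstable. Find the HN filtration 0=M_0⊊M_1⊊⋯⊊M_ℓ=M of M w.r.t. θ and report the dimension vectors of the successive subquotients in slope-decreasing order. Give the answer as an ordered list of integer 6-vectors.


Barcode: M ≅ I[1,1]^2, I[1,6], I[5,6], I[6,6]. HN layers by μ_θ (4 steps, strictly decreasing):
  μ^(1)=17; μ^(2)=-5; μ^(3)=-16; μ^(4)=-65/2

((0, 0, 1, 1, 2, 2); (0, 0, 0, 0, 0, 1); (2, 0, 0, 0, 0, 0); (1, 1, 0, 0, 0, 0))


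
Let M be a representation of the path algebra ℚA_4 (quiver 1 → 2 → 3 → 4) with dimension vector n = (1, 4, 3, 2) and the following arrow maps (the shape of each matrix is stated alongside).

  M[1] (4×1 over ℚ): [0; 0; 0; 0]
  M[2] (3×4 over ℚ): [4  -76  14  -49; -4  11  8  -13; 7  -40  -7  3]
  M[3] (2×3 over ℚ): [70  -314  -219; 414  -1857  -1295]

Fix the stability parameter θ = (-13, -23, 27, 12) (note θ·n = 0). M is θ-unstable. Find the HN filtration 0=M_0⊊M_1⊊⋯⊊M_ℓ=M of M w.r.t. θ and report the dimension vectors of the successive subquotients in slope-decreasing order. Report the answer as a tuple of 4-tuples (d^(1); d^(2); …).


Via rank(M_{q-1}∘⋯∘M_p): M ≅ I[1,1], I[2,2], I[2,3], I[2,4]^2.
μ_θ-semistable layers: μ^(1)=27; μ^(2)=39/2; μ^(3)=-13; μ^(4)=-23

((0, 0, 1, 0); (0, 0, 2, 2); (1, 0, 0, 0); (0, 4, 0, 0))


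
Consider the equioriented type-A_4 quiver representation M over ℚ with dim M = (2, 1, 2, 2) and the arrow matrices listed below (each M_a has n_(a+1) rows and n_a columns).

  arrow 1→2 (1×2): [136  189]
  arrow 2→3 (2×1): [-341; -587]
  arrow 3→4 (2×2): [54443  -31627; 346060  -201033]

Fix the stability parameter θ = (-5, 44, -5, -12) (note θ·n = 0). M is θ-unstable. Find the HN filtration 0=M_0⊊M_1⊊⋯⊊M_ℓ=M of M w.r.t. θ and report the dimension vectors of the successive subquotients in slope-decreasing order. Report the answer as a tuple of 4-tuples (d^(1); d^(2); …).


Barcode: M ≅ I[1,1], I[1,4], I[3,4]. HN layers by μ_θ (3 steps, strictly decreasing):
  μ^(1)=9; μ^(2)=-5; μ^(3)=-17/2

((0, 1, 1, 1); (2, 0, 0, 0); (0, 0, 1, 1))


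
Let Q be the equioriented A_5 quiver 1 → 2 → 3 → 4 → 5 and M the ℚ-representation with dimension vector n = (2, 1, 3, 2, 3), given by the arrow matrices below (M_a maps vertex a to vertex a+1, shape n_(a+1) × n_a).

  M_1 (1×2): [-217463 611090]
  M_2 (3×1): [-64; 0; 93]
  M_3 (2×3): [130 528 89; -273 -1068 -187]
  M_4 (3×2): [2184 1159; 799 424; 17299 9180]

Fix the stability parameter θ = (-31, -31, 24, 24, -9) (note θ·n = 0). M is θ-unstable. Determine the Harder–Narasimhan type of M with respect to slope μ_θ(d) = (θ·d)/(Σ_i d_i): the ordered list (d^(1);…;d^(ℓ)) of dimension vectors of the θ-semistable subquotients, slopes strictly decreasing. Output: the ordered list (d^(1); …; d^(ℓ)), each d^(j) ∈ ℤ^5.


Interval decomposition of M: I[1,1], I[1,5], I[3,3], I[3,5], I[5,5].
HN type (ℓ=4): μ^(1)=24; μ^(2)=13; μ^(3)=-9; μ^(4)=-31

((0, 0, 1, 0, 0); (0, 0, 2, 2, 2); (0, 0, 0, 0, 1); (2, 1, 0, 0, 0))


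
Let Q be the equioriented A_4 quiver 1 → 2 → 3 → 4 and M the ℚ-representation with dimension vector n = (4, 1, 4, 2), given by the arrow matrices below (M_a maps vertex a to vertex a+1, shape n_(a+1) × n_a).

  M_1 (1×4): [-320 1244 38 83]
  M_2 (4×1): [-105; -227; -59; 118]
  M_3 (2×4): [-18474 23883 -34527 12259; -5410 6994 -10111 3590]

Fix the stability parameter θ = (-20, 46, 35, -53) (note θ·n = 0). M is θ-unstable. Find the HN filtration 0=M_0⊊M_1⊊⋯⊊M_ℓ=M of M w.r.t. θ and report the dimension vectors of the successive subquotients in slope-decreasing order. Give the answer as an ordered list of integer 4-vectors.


Via rank(M_{q-1}∘⋯∘M_p): M ≅ I[1,1]^3, I[1,4], I[3,3]^2, I[3,4].
μ_θ-semistable layers: μ^(1)=35; μ^(2)=28/3; μ^(3)=-9; μ^(4)=-20

((0, 0, 2, 0); (0, 1, 1, 1); (0, 0, 1, 1); (4, 0, 0, 0))


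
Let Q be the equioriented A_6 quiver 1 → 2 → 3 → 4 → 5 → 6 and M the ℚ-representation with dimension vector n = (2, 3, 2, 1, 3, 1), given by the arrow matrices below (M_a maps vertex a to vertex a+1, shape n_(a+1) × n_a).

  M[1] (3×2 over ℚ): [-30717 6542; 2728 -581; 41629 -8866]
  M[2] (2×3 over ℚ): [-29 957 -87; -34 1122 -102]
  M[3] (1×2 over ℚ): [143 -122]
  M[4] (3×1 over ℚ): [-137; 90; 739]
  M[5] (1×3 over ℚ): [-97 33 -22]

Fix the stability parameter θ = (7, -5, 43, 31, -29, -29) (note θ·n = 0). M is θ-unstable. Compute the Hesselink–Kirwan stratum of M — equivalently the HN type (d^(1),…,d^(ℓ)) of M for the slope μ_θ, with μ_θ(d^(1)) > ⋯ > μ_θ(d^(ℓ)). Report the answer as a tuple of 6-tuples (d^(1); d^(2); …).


Barcode: M ≅ I[1,2], I[1,6], I[2,2], I[3,3], I[5,5]^2. HN layers by μ_θ (5 steps, strictly decreasing):
  μ^(1)=43; μ^(2)=4; μ^(3)=1; μ^(4)=-5; μ^(5)=-29

((0, 0, 1, 0, 0, 0); (0, 0, 1, 1, 1, 1); (2, 2, 0, 0, 0, 0); (0, 1, 0, 0, 0, 0); (0, 0, 0, 0, 2, 0))


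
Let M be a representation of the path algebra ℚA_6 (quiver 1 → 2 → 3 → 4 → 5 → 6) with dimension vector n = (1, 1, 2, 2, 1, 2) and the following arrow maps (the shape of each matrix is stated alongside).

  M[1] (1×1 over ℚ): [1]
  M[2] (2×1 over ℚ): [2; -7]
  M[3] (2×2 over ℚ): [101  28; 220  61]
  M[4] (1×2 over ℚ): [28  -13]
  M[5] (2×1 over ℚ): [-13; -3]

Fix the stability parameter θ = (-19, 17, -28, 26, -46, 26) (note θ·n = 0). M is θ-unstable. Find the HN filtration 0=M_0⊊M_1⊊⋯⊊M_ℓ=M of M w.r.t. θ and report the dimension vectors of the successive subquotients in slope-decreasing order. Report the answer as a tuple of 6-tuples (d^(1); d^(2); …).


Barcode: M ≅ I[1,6], I[3,4], I[6,6]. HN layers by μ_θ (4 steps, strictly decreasing):
  μ^(1)=26; μ^(2)=-31/4; μ^(3)=-19; μ^(4)=-28

((0, 0, 0, 1, 0, 2); (0, 1, 1, 1, 1, 0); (1, 0, 0, 0, 0, 0); (0, 0, 1, 0, 0, 0))


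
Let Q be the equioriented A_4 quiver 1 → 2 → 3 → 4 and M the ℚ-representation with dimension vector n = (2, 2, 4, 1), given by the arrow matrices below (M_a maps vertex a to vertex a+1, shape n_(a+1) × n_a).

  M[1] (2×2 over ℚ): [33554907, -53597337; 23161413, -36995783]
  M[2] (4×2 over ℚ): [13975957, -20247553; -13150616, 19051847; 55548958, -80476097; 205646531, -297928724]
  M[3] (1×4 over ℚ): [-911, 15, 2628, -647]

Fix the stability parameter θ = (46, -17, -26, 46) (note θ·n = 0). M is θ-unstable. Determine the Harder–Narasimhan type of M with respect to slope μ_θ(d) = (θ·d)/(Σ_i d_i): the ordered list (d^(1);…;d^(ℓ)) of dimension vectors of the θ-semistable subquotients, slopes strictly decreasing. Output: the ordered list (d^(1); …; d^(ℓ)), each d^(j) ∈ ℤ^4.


Barcode: M ≅ I[1,1], I[1,3], I[2,3], I[3,3], I[3,4]. HN layers by μ_θ (4 steps, strictly decreasing):
  μ^(1)=46; μ^(2)=1; μ^(3)=-43/2; μ^(4)=-26

((1, 0, 0, 1); (1, 1, 1, 0); (0, 1, 1, 0); (0, 0, 2, 0))


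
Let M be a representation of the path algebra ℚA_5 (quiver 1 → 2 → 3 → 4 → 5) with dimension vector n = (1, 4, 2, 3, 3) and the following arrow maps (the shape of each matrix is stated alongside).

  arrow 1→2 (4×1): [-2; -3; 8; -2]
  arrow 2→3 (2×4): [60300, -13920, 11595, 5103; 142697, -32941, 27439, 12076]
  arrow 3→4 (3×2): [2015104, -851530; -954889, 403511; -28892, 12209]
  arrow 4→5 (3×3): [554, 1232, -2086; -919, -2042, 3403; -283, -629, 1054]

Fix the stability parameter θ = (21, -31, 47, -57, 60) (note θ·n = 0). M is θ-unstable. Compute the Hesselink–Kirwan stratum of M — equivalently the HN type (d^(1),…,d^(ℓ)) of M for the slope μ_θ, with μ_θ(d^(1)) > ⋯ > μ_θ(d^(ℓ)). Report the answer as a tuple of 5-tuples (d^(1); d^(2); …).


Barcode: M ≅ I[1,5], I[2,2]^2, I[2,5], I[4,4], I[5,5]. HN layers by μ_θ (4 steps, strictly decreasing):
  μ^(1)=60; μ^(2)=-5; μ^(3)=-31; μ^(4)=-57

((0, 0, 0, 0, 3); (1, 1, 2, 2, 0); (0, 3, 0, 0, 0); (0, 0, 0, 1, 0))


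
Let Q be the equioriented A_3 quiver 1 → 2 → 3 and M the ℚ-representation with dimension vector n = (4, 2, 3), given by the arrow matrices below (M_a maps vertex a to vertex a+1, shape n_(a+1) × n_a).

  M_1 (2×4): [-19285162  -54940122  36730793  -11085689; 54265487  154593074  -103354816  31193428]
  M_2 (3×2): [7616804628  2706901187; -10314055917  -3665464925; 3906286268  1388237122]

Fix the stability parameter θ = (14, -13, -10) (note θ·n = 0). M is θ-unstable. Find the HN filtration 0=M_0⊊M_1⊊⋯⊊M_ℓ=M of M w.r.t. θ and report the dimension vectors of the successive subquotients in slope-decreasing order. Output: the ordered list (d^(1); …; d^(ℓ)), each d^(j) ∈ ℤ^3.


Barcode: M ≅ I[1,1]^2, I[1,3]^2, I[3,3]. HN layers by μ_θ (3 steps, strictly decreasing):
  μ^(1)=14; μ^(2)=-3; μ^(3)=-10

((2, 0, 0); (2, 2, 2); (0, 0, 1))


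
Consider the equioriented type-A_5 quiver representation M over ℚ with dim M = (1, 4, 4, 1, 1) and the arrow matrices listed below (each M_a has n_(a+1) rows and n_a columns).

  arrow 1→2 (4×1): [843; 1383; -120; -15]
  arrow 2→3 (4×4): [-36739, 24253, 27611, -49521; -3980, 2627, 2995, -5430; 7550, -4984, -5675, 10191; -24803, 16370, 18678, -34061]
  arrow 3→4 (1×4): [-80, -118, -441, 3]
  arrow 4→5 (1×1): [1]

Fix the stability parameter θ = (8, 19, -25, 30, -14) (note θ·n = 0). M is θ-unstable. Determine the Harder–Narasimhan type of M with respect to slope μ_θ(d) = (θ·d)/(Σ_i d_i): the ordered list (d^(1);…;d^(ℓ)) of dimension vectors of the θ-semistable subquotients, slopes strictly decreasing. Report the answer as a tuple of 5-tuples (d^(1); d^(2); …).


Via rank(M_{q-1}∘⋯∘M_p): M ≅ I[1,5], I[2,3]^3.
μ_θ-semistable layers: μ^(1)=8; μ^(2)=2/3; μ^(3)=-3

((0, 0, 0, 1, 1); (1, 1, 1, 0, 0); (0, 3, 3, 0, 0))


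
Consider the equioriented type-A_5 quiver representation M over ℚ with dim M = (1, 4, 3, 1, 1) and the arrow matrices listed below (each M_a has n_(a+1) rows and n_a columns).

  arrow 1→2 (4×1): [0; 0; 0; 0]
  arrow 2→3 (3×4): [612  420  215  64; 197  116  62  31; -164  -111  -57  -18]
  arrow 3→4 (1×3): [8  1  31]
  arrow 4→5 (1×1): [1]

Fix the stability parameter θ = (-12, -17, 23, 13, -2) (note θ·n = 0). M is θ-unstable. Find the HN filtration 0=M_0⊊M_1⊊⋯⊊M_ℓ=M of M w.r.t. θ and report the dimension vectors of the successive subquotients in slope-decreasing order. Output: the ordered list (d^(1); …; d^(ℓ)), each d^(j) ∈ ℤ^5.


Interval decomposition of M: I[1,1], I[2,2], I[2,3]^2, I[2,5].
HN type (ℓ=4): μ^(1)=23; μ^(2)=34/3; μ^(3)=-12; μ^(4)=-17

((0, 0, 2, 0, 0); (0, 0, 1, 1, 1); (1, 0, 0, 0, 0); (0, 4, 0, 0, 0))


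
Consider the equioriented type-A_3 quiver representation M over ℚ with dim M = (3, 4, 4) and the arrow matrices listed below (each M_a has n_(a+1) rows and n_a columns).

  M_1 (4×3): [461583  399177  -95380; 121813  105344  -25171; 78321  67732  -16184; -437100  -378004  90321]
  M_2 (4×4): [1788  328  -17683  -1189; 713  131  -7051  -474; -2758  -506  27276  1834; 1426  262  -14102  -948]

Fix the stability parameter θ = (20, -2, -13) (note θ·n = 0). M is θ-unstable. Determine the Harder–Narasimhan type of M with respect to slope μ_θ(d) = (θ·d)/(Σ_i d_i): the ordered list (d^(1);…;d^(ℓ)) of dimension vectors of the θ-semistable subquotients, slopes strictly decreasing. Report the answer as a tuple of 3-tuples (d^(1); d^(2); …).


Barcode: M ≅ I[1,2], I[1,3]^2, I[2,2], I[3,3]^2. HN layers by μ_θ (4 steps, strictly decreasing):
  μ^(1)=9; μ^(2)=5/3; μ^(3)=-2; μ^(4)=-13

((1, 1, 0); (2, 2, 2); (0, 1, 0); (0, 0, 2))


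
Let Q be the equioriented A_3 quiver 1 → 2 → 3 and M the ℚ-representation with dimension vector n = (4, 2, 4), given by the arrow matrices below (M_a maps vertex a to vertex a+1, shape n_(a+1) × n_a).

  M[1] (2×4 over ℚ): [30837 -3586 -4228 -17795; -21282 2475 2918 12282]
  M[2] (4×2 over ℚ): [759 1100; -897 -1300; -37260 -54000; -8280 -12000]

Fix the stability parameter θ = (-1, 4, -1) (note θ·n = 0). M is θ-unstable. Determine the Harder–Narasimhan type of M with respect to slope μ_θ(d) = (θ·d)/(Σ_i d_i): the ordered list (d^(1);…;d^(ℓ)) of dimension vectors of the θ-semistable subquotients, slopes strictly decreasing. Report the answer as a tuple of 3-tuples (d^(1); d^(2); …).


Barcode: M ≅ I[1,1]^2, I[1,2], I[1,3], I[3,3]^3. HN layers by μ_θ (3 steps, strictly decreasing):
  μ^(1)=4; μ^(2)=3/2; μ^(3)=-1

((0, 1, 0); (0, 1, 1); (4, 0, 3))


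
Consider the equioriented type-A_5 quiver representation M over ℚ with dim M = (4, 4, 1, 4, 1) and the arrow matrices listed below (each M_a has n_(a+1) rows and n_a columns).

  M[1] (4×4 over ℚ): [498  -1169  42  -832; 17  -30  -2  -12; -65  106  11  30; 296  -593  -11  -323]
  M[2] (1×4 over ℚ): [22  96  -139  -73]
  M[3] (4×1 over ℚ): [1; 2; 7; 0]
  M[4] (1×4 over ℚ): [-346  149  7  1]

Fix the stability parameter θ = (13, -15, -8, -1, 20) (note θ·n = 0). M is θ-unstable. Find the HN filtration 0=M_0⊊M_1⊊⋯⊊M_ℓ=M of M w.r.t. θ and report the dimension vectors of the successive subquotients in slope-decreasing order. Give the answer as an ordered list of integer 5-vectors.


Via rank(M_{q-1}∘⋯∘M_p): M ≅ I[1,2]^3, I[1,5], I[4,4]^3.
μ_θ-semistable layers: μ^(1)=20; μ^(2)=-1; μ^(3)=-10/3

((0, 0, 0, 0, 1); (3, 3, 0, 4, 0); (1, 1, 1, 0, 0))


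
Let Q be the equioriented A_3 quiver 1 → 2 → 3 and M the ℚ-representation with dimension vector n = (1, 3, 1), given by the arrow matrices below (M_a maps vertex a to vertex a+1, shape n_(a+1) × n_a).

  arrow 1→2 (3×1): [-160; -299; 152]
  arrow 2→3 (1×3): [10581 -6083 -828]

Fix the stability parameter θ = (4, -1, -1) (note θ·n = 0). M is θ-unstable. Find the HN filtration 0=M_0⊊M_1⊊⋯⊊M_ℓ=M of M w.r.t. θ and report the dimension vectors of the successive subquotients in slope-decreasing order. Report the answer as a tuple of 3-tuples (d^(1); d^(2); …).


Interval decomposition of M: I[1,3], I[2,2]^2.
HN type (ℓ=2): μ^(1)=2/3; μ^(2)=-1

((1, 1, 1); (0, 2, 0))


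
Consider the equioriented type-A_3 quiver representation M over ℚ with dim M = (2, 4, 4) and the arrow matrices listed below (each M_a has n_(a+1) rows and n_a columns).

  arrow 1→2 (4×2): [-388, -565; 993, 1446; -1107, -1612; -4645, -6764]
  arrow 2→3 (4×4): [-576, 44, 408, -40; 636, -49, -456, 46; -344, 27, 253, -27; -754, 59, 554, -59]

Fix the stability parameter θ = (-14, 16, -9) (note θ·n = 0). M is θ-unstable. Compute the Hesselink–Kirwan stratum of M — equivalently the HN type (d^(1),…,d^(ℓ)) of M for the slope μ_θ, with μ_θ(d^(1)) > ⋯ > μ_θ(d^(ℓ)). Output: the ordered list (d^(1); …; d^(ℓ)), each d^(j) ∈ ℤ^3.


Interval decomposition of M: I[1,2], I[1,3], I[2,3]^2, I[3,3].
HN type (ℓ=4): μ^(1)=16; μ^(2)=7/2; μ^(3)=-9; μ^(4)=-14

((0, 1, 0); (0, 3, 3); (0, 0, 1); (2, 0, 0))


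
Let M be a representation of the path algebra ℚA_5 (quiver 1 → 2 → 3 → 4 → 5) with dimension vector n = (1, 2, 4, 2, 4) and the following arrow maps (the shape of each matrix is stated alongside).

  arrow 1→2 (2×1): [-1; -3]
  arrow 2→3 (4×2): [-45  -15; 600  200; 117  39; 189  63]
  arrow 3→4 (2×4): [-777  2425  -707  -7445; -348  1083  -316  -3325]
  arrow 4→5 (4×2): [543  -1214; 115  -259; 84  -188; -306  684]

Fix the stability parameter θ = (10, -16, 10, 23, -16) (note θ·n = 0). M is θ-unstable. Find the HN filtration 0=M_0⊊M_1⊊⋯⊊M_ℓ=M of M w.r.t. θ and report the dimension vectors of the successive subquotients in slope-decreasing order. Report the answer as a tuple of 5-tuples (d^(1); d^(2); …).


Barcode: M ≅ I[1,5], I[2,2], I[3,3]^2, I[3,5], I[5,5]^2. HN layers by μ_θ (4 steps, strictly decreasing):
  μ^(1)=10; μ^(2)=17/3; μ^(3)=-3; μ^(4)=-16

((0, 0, 2, 0, 0); (0, 0, 2, 2, 2); (1, 1, 0, 0, 0); (0, 1, 0, 0, 2))


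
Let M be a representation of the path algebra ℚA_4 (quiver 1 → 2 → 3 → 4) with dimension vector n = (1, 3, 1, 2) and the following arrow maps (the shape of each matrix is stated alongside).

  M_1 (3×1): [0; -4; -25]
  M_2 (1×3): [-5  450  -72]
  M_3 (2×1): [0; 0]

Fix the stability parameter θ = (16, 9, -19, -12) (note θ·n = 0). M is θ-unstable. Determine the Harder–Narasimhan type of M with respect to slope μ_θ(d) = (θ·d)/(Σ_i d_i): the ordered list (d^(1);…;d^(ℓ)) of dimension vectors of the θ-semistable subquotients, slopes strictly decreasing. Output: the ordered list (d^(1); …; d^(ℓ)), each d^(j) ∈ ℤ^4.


Barcode: M ≅ I[1,2], I[2,2], I[2,3], I[4,4]^2. HN layers by μ_θ (4 steps, strictly decreasing):
  μ^(1)=25/2; μ^(2)=9; μ^(3)=-5; μ^(4)=-12

((1, 1, 0, 0); (0, 1, 0, 0); (0, 1, 1, 0); (0, 0, 0, 2))


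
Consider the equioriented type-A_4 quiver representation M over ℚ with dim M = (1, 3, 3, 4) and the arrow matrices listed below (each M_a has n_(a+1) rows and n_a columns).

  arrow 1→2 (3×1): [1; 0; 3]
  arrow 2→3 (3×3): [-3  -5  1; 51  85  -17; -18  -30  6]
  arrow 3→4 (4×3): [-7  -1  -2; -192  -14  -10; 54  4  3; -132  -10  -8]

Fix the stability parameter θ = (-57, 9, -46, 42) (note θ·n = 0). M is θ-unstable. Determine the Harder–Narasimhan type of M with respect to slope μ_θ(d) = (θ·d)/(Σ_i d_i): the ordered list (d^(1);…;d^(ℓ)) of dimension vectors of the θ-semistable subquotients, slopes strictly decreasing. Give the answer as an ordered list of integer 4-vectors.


Interval decomposition of M: I[1,2], I[2,2], I[2,4], I[3,4]^2, I[4,4].
HN type (ℓ=5): μ^(1)=42; μ^(2)=9; μ^(3)=-37/2; μ^(4)=-46; μ^(5)=-57

((0, 0, 0, 4); (0, 2, 0, 0); (0, 1, 1, 0); (0, 0, 2, 0); (1, 0, 0, 0))


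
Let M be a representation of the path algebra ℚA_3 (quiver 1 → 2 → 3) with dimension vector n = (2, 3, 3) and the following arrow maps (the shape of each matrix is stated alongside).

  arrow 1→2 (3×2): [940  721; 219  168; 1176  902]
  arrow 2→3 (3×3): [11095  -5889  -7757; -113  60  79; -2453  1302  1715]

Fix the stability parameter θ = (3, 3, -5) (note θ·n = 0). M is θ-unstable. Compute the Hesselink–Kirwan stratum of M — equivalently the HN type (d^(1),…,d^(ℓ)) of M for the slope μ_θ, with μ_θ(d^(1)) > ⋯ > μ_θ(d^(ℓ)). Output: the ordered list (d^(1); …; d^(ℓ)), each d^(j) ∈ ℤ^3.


Via rank(M_{q-1}∘⋯∘M_p): M ≅ I[1,3]^2, I[2,2], I[3,3].
μ_θ-semistable layers: μ^(1)=3; μ^(2)=1/3; μ^(3)=-5

((0, 1, 0); (2, 2, 2); (0, 0, 1))


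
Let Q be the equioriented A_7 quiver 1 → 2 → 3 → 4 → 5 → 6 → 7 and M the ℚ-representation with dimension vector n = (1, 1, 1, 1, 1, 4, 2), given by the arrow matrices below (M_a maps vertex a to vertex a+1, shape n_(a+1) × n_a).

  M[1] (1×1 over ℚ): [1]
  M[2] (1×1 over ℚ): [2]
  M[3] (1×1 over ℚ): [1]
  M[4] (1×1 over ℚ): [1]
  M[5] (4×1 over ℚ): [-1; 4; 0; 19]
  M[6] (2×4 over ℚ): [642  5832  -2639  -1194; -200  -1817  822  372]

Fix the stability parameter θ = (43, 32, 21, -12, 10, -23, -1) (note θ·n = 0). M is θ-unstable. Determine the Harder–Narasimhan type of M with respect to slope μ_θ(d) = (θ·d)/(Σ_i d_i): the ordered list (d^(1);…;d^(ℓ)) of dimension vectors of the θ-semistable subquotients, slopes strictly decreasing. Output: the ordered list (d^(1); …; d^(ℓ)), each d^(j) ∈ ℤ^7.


Interval decomposition of M: I[1,6], I[6,6], I[6,7]^2.
HN type (ℓ=3): μ^(1)=71/6; μ^(2)=-1; μ^(3)=-23

((1, 1, 1, 1, 1, 1, 0); (0, 0, 0, 0, 0, 0, 2); (0, 0, 0, 0, 0, 3, 0))


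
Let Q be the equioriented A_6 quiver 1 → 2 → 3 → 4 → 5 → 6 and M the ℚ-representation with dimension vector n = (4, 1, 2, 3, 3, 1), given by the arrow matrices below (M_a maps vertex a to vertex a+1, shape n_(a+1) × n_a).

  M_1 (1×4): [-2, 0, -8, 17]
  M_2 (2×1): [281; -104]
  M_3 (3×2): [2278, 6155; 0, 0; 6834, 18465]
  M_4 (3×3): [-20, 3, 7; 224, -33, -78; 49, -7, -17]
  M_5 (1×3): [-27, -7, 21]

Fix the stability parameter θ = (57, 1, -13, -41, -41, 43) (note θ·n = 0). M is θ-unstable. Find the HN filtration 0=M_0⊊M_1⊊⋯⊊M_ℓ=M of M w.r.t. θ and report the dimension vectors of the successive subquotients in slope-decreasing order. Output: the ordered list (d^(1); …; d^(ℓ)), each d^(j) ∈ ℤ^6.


Via rank(M_{q-1}∘⋯∘M_p): M ≅ I[1,1]^3, I[1,6], I[3,3], I[4,5]^2.
μ_θ-semistable layers: μ^(1)=57; μ^(2)=43; μ^(3)=-37/5; μ^(4)=-13; μ^(5)=-41

((3, 0, 0, 0, 0, 0); (0, 0, 0, 0, 0, 1); (1, 1, 1, 1, 1, 0); (0, 0, 1, 0, 0, 0); (0, 0, 0, 2, 2, 0))


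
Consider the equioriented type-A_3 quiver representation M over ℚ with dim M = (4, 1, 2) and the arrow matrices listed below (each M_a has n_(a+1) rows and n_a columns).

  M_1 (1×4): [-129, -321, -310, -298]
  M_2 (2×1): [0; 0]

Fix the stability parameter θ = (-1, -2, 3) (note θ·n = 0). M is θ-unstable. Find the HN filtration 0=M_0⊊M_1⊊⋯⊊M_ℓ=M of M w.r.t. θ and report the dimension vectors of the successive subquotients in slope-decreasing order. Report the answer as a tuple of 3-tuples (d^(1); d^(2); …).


Barcode: M ≅ I[1,1]^3, I[1,2], I[3,3]^2. HN layers by μ_θ (3 steps, strictly decreasing):
  μ^(1)=3; μ^(2)=-1; μ^(3)=-3/2

((0, 0, 2); (3, 0, 0); (1, 1, 0))


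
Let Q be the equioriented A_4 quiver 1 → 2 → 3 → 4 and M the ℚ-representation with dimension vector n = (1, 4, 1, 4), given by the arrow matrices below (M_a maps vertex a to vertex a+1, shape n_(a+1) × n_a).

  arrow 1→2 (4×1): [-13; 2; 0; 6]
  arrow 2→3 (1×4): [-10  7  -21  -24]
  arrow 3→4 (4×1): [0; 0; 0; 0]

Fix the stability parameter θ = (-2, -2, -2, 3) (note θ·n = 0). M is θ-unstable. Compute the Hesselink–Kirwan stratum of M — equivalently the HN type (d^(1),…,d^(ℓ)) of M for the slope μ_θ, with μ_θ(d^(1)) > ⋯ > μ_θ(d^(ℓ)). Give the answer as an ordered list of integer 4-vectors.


Via rank(M_{q-1}∘⋯∘M_p): M ≅ I[1,2], I[2,2]^2, I[2,3], I[4,4]^4.
μ_θ-semistable layers: μ^(1)=3; μ^(2)=-2

((0, 0, 0, 4); (1, 4, 1, 0))


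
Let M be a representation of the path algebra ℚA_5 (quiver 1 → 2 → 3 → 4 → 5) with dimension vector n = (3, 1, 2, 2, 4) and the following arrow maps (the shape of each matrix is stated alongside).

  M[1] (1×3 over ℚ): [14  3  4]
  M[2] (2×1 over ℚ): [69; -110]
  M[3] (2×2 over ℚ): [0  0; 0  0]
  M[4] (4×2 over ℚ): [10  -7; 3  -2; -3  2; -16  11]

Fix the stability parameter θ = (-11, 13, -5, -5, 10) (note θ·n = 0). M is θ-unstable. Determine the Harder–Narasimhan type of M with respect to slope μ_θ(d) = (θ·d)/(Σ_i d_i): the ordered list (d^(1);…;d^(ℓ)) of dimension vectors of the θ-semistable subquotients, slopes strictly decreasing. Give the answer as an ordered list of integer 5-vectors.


Via rank(M_{q-1}∘⋯∘M_p): M ≅ I[1,1]^2, I[1,3], I[3,3], I[4,5]^2, I[5,5]^2.
μ_θ-semistable layers: μ^(1)=10; μ^(2)=4; μ^(3)=-5; μ^(4)=-11

((0, 0, 0, 0, 4); (0, 1, 1, 0, 0); (0, 0, 1, 2, 0); (3, 0, 0, 0, 0))


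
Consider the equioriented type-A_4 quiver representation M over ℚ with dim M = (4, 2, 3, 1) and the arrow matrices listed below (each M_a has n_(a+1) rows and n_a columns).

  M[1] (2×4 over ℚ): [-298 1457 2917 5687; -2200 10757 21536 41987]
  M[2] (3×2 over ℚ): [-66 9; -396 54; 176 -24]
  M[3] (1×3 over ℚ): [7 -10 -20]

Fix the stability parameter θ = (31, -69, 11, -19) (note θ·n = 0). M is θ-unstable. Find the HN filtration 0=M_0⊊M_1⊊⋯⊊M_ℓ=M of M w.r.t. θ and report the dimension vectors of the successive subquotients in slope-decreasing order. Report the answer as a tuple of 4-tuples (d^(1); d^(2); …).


Interval decomposition of M: I[1,1]^2, I[1,2], I[1,4], I[3,3]^2.
HN type (ℓ=4): μ^(1)=31; μ^(2)=11; μ^(3)=-4; μ^(4)=-19

((2, 0, 0, 0); (0, 0, 2, 0); (0, 0, 1, 1); (2, 2, 0, 0))


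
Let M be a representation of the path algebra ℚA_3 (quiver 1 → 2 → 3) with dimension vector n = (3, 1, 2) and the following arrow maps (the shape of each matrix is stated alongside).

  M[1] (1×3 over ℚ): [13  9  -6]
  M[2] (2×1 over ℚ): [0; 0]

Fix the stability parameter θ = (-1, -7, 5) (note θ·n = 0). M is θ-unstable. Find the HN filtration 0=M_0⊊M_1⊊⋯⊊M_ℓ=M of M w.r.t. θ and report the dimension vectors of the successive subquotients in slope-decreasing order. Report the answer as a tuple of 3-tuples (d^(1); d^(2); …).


Barcode: M ≅ I[1,1]^2, I[1,2], I[3,3]^2. HN layers by μ_θ (3 steps, strictly decreasing):
  μ^(1)=5; μ^(2)=-1; μ^(3)=-4

((0, 0, 2); (2, 0, 0); (1, 1, 0))


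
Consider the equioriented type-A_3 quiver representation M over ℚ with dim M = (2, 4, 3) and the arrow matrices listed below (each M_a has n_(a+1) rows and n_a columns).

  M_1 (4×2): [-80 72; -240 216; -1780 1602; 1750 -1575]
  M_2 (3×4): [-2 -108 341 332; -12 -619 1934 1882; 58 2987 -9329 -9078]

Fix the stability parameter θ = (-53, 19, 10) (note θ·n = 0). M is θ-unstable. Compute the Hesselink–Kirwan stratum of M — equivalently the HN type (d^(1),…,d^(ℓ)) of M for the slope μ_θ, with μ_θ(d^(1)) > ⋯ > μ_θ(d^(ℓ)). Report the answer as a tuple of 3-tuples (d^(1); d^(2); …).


Barcode: M ≅ I[1,1], I[1,3], I[2,2]^2, I[2,3], I[3,3]. HN layers by μ_θ (4 steps, strictly decreasing):
  μ^(1)=19; μ^(2)=29/2; μ^(3)=10; μ^(4)=-53

((0, 2, 0); (0, 2, 2); (0, 0, 1); (2, 0, 0))


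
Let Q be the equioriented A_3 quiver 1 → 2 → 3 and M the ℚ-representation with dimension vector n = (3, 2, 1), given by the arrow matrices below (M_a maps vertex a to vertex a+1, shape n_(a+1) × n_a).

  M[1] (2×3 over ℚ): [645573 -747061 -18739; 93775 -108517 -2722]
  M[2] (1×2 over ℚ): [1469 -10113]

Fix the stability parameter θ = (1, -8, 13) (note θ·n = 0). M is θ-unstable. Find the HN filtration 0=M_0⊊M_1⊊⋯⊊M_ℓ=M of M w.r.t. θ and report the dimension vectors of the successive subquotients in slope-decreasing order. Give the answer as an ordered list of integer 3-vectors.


Barcode: M ≅ I[1,1], I[1,2], I[1,3]. HN layers by μ_θ (3 steps, strictly decreasing):
  μ^(1)=13; μ^(2)=1; μ^(3)=-7/2

((0, 0, 1); (1, 0, 0); (2, 2, 0))


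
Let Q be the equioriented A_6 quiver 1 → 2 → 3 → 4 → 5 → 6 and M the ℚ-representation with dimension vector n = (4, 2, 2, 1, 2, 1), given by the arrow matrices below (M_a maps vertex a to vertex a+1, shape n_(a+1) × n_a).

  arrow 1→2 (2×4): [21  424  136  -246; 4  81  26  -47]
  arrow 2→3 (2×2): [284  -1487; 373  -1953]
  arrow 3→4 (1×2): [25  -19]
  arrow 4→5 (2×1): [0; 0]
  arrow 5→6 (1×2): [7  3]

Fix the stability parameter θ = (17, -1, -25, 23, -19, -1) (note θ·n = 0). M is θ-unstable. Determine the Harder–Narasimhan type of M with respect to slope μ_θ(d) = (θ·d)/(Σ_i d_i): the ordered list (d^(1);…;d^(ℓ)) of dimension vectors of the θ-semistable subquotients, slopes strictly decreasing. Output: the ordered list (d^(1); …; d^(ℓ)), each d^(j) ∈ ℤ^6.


Interval decomposition of M: I[1,1]^2, I[1,3], I[1,4], I[5,5], I[5,6].
HN type (ℓ=5): μ^(1)=23; μ^(2)=17; μ^(3)=-1; μ^(4)=-3; μ^(5)=-19

((0, 0, 0, 1, 0, 0); (2, 0, 0, 0, 0, 0); (0, 0, 0, 0, 0, 1); (2, 2, 2, 0, 0, 0); (0, 0, 0, 0, 2, 0))


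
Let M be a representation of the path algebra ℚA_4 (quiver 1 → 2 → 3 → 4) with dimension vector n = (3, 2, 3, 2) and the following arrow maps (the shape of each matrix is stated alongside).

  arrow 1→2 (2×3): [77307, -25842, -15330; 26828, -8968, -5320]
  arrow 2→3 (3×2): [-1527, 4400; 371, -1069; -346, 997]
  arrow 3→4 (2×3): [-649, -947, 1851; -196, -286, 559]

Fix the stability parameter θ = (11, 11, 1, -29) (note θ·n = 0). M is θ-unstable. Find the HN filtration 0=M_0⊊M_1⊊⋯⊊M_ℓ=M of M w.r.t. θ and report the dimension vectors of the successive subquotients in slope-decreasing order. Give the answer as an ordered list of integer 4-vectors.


Barcode: M ≅ I[1,1]^2, I[1,3], I[2,4], I[3,4]. HN layers by μ_θ (4 steps, strictly decreasing):
  μ^(1)=11; μ^(2)=23/3; μ^(3)=-17/3; μ^(4)=-14

((2, 0, 0, 0); (1, 1, 1, 0); (0, 1, 1, 1); (0, 0, 1, 1))
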